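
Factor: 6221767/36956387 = 13^( - 1)*19^(-1 )*157^( - 1)*953^(  -  1 ) * 6221767^1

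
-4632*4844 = -22437408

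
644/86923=644/86923=0.01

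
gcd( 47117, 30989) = 7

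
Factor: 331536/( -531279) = -2^4*3^ ( - 3)*7^( - 1)*937^( - 1) * 6907^1=- 110512/177093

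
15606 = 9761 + 5845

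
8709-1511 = 7198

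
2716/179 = 15 + 31/179 = 15.17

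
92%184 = 92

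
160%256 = 160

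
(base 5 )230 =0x41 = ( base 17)3e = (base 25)2f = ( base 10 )65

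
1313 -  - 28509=29822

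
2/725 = 2/725 = 0.00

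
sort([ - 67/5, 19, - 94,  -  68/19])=[ - 94,-67/5, - 68/19, 19] 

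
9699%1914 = 129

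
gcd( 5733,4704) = 147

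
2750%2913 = 2750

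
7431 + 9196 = 16627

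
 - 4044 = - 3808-236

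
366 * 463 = 169458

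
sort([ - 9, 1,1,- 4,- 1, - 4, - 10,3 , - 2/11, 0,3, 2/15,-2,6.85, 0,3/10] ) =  [ - 10,  -  9,-4, -4,  -  2,  -  1, -2/11,0,0,2/15, 3/10, 1,  1,3 , 3,6.85] 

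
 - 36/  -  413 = 36/413 = 0.09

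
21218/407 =21218/407 = 52.13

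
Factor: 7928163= 3^2 * 880907^1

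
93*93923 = 8734839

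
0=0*329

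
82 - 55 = 27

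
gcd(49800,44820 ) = 4980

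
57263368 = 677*84584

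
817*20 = 16340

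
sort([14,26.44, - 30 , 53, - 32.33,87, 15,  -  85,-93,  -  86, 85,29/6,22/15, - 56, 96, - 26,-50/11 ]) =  [-93, - 86 , - 85,-56,  -  32.33,- 30,  -  26 ,-50/11,22/15, 29/6, 14,  15 , 26.44, 53, 85,87, 96]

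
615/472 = 615/472 = 1.30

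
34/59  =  34/59=0.58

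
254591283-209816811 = 44774472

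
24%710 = 24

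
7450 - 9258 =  - 1808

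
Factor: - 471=  -  3^1*157^1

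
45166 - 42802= 2364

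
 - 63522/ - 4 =15880 + 1/2= 15880.50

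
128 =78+50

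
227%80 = 67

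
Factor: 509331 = 3^1*169777^1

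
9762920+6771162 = 16534082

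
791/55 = 14 + 21/55= 14.38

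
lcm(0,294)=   0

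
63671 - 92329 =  - 28658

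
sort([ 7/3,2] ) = [ 2, 7/3 ]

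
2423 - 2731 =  - 308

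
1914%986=928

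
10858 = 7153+3705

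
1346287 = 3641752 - 2295465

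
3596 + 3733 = 7329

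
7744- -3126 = 10870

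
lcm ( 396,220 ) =1980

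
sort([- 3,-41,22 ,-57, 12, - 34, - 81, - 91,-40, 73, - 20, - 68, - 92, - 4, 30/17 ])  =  [  -  92, - 91, - 81, - 68, - 57, - 41, - 40, - 34,  -  20, - 4, - 3,30/17,12,  22,73]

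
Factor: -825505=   -  5^1 * 107^1*1543^1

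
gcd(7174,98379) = 17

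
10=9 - -1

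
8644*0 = 0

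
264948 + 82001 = 346949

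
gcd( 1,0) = 1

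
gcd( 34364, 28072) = 484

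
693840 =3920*177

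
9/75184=9/75184=0.00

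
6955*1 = 6955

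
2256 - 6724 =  - 4468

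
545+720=1265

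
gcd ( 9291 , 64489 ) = 1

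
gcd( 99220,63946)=2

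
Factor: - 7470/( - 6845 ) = 2^1*3^2*37^( - 2 )*83^1 = 1494/1369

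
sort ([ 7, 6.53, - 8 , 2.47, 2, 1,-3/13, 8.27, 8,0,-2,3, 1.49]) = [ - 8, - 2, - 3/13,  0,1,  1.49 , 2 , 2.47,3 , 6.53, 7, 8, 8.27 ] 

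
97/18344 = 97/18344 = 0.01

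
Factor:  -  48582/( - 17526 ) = 3^1*23^(-1 )*127^(-1 )*2699^1 =8097/2921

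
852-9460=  -8608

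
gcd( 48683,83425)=1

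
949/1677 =73/129 = 0.57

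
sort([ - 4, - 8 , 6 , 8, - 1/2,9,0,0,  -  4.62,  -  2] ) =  [ - 8, - 4.62, - 4, - 2,-1/2,  0,0,6, 8 , 9 ] 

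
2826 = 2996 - 170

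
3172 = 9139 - 5967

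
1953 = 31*63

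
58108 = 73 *796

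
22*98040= 2156880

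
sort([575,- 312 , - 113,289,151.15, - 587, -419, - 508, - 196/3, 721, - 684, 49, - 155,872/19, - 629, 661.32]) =[-684, - 629, - 587, - 508,-419, - 312,-155, - 113,  -  196/3, 872/19, 49,151.15,289,575,661.32,721]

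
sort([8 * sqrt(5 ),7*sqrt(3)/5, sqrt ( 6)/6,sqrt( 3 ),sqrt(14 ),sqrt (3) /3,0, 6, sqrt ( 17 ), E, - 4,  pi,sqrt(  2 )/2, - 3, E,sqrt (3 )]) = [ - 4, - 3 , 0, sqrt( 6)/6,sqrt(3)/3,sqrt ( 2 )/2,sqrt(3),sqrt( 3) , 7*sqrt(3)/5,E,E,pi, sqrt( 14), sqrt(17), 6, 8*sqrt(5)]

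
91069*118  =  10746142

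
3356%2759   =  597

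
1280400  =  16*80025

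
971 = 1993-1022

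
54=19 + 35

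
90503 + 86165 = 176668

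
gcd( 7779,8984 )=1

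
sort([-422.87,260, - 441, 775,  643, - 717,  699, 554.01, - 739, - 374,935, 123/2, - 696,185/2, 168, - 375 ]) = [ - 739, - 717,-696, - 441,-422.87,  -  375,-374, 123/2,185/2 , 168,  260, 554.01 , 643, 699,  775, 935 ]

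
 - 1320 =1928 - 3248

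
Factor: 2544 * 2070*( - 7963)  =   - 2^5*3^3*5^1 * 23^1*53^1 * 7963^1 = - 41933795040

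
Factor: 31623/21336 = 2^( - 3 ) * 7^( - 1 ) * 83^1 = 83/56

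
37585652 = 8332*4511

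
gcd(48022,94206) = 2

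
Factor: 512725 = 5^2*20509^1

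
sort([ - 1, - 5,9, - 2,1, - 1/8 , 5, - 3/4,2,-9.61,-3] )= [ - 9.61, - 5, - 3, - 2, - 1,- 3/4, - 1/8, 1,  2,5, 9]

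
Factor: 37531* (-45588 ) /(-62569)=131612556/4813  =  2^2*3^1*29^1*131^1*2887^1*4813^(-1 )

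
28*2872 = 80416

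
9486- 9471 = 15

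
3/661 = 3/661 = 0.00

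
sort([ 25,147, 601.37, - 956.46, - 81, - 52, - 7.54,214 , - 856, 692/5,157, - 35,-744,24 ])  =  [-956.46, - 856,- 744, - 81, - 52, - 35, - 7.54,24,25, 692/5, 147, 157, 214, 601.37]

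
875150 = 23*38050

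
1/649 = 1/649 = 0.00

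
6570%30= 0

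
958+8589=9547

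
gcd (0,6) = 6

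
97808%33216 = 31376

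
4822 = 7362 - 2540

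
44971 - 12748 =32223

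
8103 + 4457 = 12560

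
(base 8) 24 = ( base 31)k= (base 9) 22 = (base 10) 20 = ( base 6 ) 32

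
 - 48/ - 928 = 3/58= 0.05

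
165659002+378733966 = 544392968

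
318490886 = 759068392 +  - 440577506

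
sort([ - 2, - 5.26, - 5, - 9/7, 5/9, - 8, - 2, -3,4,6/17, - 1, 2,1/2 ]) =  [ - 8, - 5.26, - 5, - 3,  -  2, - 2, -9/7 , - 1, 6/17, 1/2,5/9,2, 4]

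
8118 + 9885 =18003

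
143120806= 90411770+52709036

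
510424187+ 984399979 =1494824166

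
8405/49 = 171+26/49 = 171.53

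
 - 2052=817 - 2869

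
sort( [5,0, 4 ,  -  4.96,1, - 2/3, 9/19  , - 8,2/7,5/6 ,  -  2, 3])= [ - 8, - 4.96,-2, - 2/3, 0,2/7,9/19,  5/6, 1,  3,4,5] 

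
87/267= 29/89=0.33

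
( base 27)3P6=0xb34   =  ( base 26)468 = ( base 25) 4EI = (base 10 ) 2868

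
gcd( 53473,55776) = 7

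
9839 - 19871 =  - 10032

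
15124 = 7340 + 7784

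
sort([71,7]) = [ 7 , 71]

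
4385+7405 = 11790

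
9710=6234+3476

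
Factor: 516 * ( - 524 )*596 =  - 2^6 * 3^1*43^1*131^1*149^1 = -161148864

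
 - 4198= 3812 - 8010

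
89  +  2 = 91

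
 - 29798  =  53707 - 83505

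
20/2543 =20/2543 = 0.01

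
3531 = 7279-3748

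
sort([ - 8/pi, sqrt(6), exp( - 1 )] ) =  [ - 8/pi, exp( - 1), sqrt( 6 ) ] 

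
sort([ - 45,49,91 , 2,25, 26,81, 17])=[ -45,2, 17,25, 26,49,  81, 91 ]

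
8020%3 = 1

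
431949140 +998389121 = 1430338261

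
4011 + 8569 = 12580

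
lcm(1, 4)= 4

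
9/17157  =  3/5719  =  0.00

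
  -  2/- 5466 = 1/2733 = 0.00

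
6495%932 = 903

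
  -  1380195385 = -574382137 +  - 805813248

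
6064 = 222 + 5842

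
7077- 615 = 6462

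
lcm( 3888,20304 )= 182736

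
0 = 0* 3295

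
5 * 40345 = 201725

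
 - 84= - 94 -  - 10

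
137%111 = 26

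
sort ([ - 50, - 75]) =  [-75, - 50]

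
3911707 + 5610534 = 9522241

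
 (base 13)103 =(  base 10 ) 172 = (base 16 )AC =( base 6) 444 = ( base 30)5M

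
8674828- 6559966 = 2114862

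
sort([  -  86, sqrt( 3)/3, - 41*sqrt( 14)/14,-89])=[ - 89, - 86, - 41*sqrt( 14)/14,sqrt( 3)/3]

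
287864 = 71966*4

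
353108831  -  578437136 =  - 225328305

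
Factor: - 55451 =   -  11^1*71^2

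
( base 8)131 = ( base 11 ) 81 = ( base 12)75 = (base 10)89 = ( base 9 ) 108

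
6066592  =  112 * 54166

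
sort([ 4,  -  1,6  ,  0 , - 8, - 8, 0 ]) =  [-8 , - 8, - 1,0, 0,4, 6 ]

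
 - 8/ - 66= 4/33 = 0.12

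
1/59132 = 1/59132  =  0.00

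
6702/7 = 957 + 3/7 = 957.43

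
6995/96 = 72 + 83/96  =  72.86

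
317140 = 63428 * 5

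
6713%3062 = 589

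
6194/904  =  3097/452 = 6.85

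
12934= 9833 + 3101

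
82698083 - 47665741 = 35032342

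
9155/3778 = 9155/3778 = 2.42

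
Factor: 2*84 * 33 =5544 = 2^3 * 3^2*7^1*11^1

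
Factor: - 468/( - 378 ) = 2^1*3^(  -  1 )*7^ (  -  1)*13^1 = 26/21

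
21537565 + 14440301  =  35977866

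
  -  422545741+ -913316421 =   -  1335862162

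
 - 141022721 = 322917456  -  463940177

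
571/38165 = 571/38165 = 0.01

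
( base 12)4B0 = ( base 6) 3140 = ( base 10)708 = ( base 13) 426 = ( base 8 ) 1304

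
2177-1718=459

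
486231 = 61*7971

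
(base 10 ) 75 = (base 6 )203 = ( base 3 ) 2210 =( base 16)4B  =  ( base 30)2f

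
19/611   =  19/611 = 0.03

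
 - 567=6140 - 6707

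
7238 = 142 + 7096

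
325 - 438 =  - 113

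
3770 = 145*26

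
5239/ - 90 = -5239/90 = - 58.21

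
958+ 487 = 1445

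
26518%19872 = 6646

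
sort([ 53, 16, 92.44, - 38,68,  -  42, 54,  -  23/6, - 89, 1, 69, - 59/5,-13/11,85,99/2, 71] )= [ - 89, - 42, -38,-59/5, - 23/6, - 13/11, 1,16, 99/2,  53,54, 68, 69, 71, 85, 92.44] 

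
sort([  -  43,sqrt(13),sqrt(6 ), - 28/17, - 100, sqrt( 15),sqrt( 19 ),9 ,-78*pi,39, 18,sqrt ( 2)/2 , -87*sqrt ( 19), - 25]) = [ - 87 * sqrt(19 ),-78* pi,-100, - 43, - 25, - 28/17, sqrt(2) /2,sqrt( 6),  sqrt ( 13),sqrt (15),sqrt (19),9,18,39] 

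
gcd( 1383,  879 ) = 3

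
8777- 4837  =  3940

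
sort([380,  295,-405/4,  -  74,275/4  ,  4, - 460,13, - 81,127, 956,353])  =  [ - 460, - 405/4, - 81, - 74,4,13,  275/4, 127,295,353,380, 956] 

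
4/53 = 4/53 = 0.08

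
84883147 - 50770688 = 34112459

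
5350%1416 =1102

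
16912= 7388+9524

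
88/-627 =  - 1  +  49/57  =  - 0.14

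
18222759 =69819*261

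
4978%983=63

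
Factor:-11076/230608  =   - 39/812 = - 2^( - 2)*3^1*7^(  -  1) * 13^1*29^( - 1) 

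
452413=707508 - 255095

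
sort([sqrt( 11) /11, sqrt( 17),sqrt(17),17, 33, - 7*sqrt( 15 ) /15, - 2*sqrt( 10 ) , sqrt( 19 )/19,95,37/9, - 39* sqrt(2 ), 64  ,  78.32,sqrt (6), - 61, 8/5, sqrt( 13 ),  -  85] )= [-85, - 61 , - 39*sqrt ( 2), - 2 * sqrt( 10 ), - 7 * sqrt( 15) /15,sqrt( 19)/19 , sqrt( 11)/11, 8/5, sqrt(6),sqrt( 13), 37/9,sqrt( 17) , sqrt (17), 17,33,64, 78.32, 95]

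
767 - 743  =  24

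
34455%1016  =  927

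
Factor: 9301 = 71^1*131^1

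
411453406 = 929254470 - 517801064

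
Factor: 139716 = 2^2*3^2*3881^1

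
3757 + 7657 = 11414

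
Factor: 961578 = 2^1*3^3*17807^1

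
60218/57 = 1056 + 26/57  =  1056.46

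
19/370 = 19/370=0.05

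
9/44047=9/44047 = 0.00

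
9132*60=547920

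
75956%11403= 7538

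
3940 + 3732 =7672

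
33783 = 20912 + 12871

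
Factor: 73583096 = 2^3*907^1 * 10141^1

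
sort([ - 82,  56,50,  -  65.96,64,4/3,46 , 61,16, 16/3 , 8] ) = [ - 82,  -  65.96,  4/3,16/3, 8,16,  46,  50,56,61, 64]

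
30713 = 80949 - 50236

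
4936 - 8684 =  - 3748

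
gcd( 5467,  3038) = 7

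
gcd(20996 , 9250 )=2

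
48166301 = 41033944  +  7132357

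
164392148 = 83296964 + 81095184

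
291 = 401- 110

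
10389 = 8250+2139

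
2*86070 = 172140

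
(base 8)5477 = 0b101100111111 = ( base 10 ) 2879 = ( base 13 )1406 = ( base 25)4F4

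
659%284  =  91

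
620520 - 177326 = 443194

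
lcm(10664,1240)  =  53320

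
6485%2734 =1017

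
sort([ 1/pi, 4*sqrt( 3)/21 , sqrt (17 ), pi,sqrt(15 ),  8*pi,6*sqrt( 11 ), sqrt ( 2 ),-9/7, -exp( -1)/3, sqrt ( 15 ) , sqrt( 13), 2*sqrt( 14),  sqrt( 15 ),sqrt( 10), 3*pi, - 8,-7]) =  [ - 8, - 7, - 9/7, - exp( - 1 )/3, 1/pi, 4*sqrt (3) /21,sqrt(2), pi,  sqrt( 10), sqrt(13 ), sqrt(15 ) , sqrt( 15), sqrt( 15),sqrt (17),2*sqrt( 14),  3*pi, 6*sqrt( 11 ), 8*pi ]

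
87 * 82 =7134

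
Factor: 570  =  2^1*3^1*5^1*19^1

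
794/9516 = 397/4758 = 0.08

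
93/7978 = 93/7978 =0.01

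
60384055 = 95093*635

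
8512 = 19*448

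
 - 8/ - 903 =8/903 = 0.01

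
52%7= 3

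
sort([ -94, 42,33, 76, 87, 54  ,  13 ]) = [ - 94,13, 33, 42, 54, 76,87] 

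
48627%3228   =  207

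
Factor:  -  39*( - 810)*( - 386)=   -  12193740 = - 2^2*3^5 * 5^1*13^1*193^1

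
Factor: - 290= - 2^1*5^1* 29^1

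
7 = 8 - 1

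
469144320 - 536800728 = -67656408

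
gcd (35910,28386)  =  342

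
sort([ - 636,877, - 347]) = [ - 636, - 347,877]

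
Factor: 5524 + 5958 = 2^1 * 5741^1  =  11482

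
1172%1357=1172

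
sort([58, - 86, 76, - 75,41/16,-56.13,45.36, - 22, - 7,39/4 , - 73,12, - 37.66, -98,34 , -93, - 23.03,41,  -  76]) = [-98, - 93,-86,-76, - 75, - 73, - 56.13,-37.66, - 23.03, - 22, - 7,41/16,39/4,12,  34, 41,45.36, 58 , 76]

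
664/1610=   332/805 = 0.41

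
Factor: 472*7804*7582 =27928206016  =  2^6*17^1*59^1*223^1*1951^1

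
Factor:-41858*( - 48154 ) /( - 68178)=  - 2^1*3^( - 1)*11^( - 1)* 1033^( - 1 )*20929^1 * 24077^1 = - 1007815066/34089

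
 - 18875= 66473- 85348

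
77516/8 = 19379/2= 9689.50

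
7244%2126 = 866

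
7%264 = 7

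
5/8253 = 5/8253 =0.00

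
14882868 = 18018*826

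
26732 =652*41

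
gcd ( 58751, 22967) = 7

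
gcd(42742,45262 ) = 14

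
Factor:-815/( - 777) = 3^ (- 1 )*5^1*7^( - 1) *37^( - 1)*163^1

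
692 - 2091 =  - 1399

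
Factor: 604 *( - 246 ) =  - 2^3*3^1 * 41^1*151^1  =  - 148584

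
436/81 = 5 + 31/81=5.38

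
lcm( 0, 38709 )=0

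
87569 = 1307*67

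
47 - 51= - 4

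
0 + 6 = 6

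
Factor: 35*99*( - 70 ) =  - 2^1*3^2*5^2* 7^2*11^1=- 242550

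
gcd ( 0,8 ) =8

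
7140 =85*84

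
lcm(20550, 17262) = 431550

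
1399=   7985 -6586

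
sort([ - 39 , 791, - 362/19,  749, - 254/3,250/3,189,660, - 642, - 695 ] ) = [ - 695, - 642 , - 254/3, - 39, - 362/19,250/3, 189, 660 , 749,791 ] 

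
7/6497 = 7/6497 = 0.00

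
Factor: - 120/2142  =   - 20/357 = - 2^2*3^ ( - 1)*5^1*7^( - 1 )*17^( - 1 )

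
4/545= 4/545 = 0.01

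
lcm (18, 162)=162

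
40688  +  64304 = 104992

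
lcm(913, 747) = 8217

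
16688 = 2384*7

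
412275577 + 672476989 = 1084752566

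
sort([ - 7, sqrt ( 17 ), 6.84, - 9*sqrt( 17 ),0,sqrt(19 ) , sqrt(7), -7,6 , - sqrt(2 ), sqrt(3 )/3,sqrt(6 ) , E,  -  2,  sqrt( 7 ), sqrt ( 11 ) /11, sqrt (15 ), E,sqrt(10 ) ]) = [  -  9*sqrt( 17),-7, - 7, - 2,- sqrt(2 ),0, sqrt(11 )/11,sqrt( 3 )/3, sqrt(6 ), sqrt( 7), sqrt( 7),E, E,sqrt(10), sqrt(15), sqrt(17 ),sqrt(19 ), 6,6.84 ] 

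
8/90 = 4/45= 0.09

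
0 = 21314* 0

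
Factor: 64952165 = 5^1 * 19^1 * 433^1*1579^1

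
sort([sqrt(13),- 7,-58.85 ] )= [ - 58.85  , - 7,sqrt(13 )]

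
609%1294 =609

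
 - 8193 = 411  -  8604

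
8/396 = 2/99  =  0.02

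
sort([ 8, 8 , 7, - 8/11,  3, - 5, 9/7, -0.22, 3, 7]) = [ - 5, - 8/11,-0.22,9/7,3,3,7, 7, 8, 8] 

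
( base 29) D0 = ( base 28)DD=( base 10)377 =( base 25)f2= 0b101111001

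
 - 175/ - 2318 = 175/2318 = 0.08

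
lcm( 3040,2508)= 100320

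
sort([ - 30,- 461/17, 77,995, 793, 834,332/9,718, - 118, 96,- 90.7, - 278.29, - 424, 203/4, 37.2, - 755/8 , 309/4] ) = [- 424,-278.29, - 118, - 755/8, - 90.7, - 30, - 461/17, 332/9, 37.2, 203/4, 77, 309/4, 96, 718,793,  834,995]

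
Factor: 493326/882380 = 246663/441190 = 2^(  -  1)*3^2 *5^( - 1) * 27407^1 * 44119^ ( -1 ) 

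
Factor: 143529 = 3^1*47843^1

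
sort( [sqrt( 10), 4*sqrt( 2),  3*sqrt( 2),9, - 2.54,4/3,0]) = [ - 2.54 , 0, 4/3, sqrt(10), 3 * sqrt( 2) , 4*sqrt(2), 9]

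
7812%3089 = 1634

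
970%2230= 970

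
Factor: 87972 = 2^2*3^1*7331^1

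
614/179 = 614/179= 3.43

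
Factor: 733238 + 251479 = 3^4*12157^1 = 984717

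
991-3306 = - 2315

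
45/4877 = 45/4877 = 0.01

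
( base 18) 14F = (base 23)hk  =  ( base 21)jc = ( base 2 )110011011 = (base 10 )411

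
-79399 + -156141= - 235540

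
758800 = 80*9485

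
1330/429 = 3 + 43/429 = 3.10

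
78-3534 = - 3456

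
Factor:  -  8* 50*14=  - 2^5*5^2*7^1=- 5600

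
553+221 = 774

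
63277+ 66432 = 129709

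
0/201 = 0 = 0.00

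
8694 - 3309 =5385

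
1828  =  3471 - 1643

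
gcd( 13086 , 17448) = 4362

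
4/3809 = 4/3809 = 0.00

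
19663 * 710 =13960730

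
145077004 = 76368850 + 68708154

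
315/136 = 315/136 = 2.32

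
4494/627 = 7+35/209 = 7.17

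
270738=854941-584203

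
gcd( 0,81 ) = 81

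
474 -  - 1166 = 1640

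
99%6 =3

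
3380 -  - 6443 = 9823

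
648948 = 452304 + 196644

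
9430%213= 58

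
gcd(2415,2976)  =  3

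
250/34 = 125/17 = 7.35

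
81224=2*40612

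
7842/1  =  7842 = 7842.00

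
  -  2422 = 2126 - 4548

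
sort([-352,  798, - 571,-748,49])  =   [  -  748,  -  571, - 352,  49, 798] 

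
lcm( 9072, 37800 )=226800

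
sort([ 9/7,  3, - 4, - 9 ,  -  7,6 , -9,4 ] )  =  [ - 9,  -  9,  -  7,  -  4, 9/7, 3,4,6]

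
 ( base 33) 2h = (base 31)2L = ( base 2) 1010011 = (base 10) 83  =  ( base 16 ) 53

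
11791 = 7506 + 4285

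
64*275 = 17600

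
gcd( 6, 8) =2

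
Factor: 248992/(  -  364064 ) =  - 251/367 = - 251^1 * 367^(-1 )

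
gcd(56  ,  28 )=28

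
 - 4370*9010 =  - 39373700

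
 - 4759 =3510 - 8269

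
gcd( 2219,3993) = 1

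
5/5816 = 5/5816 = 0.00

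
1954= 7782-5828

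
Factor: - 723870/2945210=  -  3^3* 7^1*53^(-1 )*383^1 * 5557^( - 1)=- 72387/294521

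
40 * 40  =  1600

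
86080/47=86080/47= 1831.49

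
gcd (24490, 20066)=158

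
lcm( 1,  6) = 6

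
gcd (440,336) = 8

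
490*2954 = 1447460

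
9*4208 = 37872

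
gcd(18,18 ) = 18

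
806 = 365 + 441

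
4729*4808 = 22737032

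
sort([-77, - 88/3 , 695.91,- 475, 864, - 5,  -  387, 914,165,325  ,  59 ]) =[ - 475, - 387,-77, - 88/3, - 5,  59,165, 325,695.91,864, 914 ] 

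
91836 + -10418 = 81418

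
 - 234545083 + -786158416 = - 1020703499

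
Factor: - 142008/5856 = -2^( - 2 )*97^1 = - 97/4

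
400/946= 200/473  =  0.42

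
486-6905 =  -6419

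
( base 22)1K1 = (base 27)177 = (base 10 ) 925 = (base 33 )s1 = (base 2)1110011101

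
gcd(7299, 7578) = 9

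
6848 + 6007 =12855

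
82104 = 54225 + 27879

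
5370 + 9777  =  15147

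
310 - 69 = 241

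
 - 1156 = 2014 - 3170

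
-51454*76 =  - 3910504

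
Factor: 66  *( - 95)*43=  - 269610 = - 2^1 * 3^1 *5^1*11^1*19^1 * 43^1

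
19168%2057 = 655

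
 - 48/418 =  - 24/209 = - 0.11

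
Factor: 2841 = 3^1 * 947^1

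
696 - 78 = 618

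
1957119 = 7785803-5828684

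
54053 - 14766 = 39287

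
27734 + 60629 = 88363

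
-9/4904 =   -  9/4904 = -0.00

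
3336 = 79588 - 76252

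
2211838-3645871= -1434033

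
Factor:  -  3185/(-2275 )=5^ ( - 1)*7^1 = 7/5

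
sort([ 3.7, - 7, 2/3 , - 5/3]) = [ - 7, - 5/3,2/3,3.7] 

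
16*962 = 15392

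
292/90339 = 292/90339 = 0.00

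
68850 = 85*810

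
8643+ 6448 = 15091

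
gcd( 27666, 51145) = 53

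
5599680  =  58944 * 95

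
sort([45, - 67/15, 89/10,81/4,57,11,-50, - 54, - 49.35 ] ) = [-54,- 50, - 49.35, - 67/15,89/10,11,81/4,  45,57]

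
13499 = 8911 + 4588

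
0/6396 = 0 =0.00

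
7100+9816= 16916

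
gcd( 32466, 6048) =42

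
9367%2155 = 747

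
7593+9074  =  16667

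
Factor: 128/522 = 2^6*3^( -2)*29^( - 1)= 64/261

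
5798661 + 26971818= 32770479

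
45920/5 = 9184 = 9184.00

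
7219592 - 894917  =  6324675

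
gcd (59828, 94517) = 1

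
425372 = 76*5597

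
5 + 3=8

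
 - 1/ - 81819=1/81819  =  0.00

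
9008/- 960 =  -563/60= - 9.38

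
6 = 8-2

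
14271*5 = 71355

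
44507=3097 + 41410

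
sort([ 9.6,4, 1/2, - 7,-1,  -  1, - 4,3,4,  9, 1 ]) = [ - 7, - 4, - 1 , -1,1/2,1,3,4,4, 9,9.6 ] 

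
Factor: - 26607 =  - 3^1*7^2*181^1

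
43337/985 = 43337/985 =44.00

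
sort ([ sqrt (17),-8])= [-8, sqrt ( 17 )]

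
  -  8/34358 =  - 4/17179= -0.00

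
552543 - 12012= 540531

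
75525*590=44559750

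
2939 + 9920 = 12859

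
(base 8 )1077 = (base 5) 4300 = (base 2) 1000111111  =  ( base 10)575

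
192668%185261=7407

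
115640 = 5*23128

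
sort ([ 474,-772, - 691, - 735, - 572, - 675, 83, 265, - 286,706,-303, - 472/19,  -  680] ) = [ - 772, - 735, - 691, - 680, - 675, - 572, - 303, -286, - 472/19,83,  265, 474, 706]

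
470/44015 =94/8803 =0.01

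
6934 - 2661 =4273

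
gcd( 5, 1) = 1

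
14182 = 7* 2026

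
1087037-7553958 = -6466921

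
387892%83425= 54192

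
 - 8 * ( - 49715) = 397720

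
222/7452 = 37/1242 = 0.03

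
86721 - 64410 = 22311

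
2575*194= 499550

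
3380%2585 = 795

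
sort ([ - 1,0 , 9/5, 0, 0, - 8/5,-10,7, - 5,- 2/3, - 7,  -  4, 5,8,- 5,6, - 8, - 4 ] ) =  [ - 10, - 8, - 7, - 5, - 5,-4, - 4, -8/5, - 1, - 2/3,0, 0,0, 9/5, 5, 6,7,8] 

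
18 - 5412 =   -  5394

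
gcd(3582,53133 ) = 597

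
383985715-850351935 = -466366220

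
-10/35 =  - 2/7= - 0.29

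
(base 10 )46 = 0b101110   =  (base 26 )1k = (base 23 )20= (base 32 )1e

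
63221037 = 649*97413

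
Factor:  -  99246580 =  - 2^2*5^1*37^1*43^1*3119^1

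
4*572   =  2288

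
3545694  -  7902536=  - 4356842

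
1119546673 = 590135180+529411493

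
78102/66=1183 +4/11 = 1183.36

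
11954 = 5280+6674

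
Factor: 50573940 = 2^2*3^1 * 5^1*127^1*6637^1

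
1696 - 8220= - 6524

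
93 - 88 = 5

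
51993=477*109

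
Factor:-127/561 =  - 3^(-1)*11^( - 1)*17^(  -  1)*127^1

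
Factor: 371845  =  5^1*31^1* 2399^1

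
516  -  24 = 492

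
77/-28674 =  - 77/28674 = - 0.00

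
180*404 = 72720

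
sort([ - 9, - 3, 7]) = [ - 9, - 3, 7] 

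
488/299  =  488/299 = 1.63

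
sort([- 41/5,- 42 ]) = [ - 42,- 41/5]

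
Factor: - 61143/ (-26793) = 89/39 = 3^( - 1) * 13^( - 1) *89^1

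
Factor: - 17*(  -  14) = 238=2^1*7^1*17^1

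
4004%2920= 1084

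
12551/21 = 597  +  2/3 =597.67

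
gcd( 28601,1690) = 1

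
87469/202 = 87469/202 = 433.01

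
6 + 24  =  30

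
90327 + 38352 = 128679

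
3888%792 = 720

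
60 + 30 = 90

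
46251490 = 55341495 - 9090005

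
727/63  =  11 + 34/63 = 11.54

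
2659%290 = 49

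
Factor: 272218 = 2^1*131^1 * 1039^1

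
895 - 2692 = - 1797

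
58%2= 0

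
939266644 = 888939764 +50326880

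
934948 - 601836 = 333112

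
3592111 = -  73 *( - 49207 ) 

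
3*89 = 267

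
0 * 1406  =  0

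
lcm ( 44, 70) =1540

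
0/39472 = 0 =0.00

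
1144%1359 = 1144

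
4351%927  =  643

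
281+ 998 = 1279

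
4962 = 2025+2937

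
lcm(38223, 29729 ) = 267561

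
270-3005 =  - 2735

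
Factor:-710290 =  - 2^1*5^1 * 7^1*73^1*139^1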